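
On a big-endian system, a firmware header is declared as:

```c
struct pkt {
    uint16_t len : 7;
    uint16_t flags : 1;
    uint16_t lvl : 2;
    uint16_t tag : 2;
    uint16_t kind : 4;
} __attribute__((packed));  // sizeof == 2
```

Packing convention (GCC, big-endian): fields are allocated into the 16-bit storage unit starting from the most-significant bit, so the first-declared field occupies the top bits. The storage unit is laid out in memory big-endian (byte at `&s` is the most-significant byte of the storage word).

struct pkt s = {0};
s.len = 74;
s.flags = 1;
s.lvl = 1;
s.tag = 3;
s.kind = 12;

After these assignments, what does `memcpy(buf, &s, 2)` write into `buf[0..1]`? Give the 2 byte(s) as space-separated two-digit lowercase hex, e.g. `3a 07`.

[9+:7] len=74 & 0x7f = 0x4a; word=0x9400
[8+:1] flags=1 & 0x1 = 0x1; word=0x9500
[6+:2] lvl=1 & 0x3 = 0x1; word=0x9540
[4+:2] tag=3 & 0x3 = 0x3; word=0x9570
[0+:4] kind=12 & 0xf = 0xc; word=0x957c
word = 0x957c → big-endian bytes:
  [0]=0x95  [1]=0x7c

95 7c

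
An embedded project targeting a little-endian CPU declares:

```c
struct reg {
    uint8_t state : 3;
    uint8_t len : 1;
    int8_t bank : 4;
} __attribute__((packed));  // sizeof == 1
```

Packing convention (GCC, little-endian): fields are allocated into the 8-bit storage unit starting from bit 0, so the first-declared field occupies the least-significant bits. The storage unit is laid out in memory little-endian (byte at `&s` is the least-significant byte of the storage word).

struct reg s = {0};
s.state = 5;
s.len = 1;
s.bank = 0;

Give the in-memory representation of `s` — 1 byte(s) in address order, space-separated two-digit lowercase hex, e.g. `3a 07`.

state (3b) val=5 bits=0x5 at bit 0: 0x05
len (1b) val=1 bits=0x1 at bit 3: 0x0d
bank (4b) val=0 bits=0x0 at bit 4: 0x0d
word = 0x0d → little-endian bytes:
  [0]=0x0d

0d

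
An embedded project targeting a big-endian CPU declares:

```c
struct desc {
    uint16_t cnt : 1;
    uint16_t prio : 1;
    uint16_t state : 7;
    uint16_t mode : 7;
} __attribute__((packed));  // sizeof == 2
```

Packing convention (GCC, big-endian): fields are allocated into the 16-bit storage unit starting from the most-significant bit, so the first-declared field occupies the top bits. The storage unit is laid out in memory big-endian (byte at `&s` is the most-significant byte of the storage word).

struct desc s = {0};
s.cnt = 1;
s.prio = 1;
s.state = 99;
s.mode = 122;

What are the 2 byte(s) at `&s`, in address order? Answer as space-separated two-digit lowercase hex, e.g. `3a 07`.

[15+:1] cnt=1 & 0x1 = 0x1; word=0x8000
[14+:1] prio=1 & 0x1 = 0x1; word=0xc000
[7+:7] state=99 & 0x7f = 0x63; word=0xf180
[0+:7] mode=122 & 0x7f = 0x7a; word=0xf1fa
word = 0xf1fa → big-endian bytes:
  [0]=0xf1  [1]=0xfa

f1 fa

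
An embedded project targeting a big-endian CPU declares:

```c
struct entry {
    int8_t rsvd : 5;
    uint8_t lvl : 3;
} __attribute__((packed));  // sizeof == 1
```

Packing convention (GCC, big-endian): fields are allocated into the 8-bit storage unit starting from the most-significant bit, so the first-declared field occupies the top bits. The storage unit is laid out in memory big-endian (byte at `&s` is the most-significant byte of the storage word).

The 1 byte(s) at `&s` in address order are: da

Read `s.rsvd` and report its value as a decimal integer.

-5

[0]=0xda (big-endian) → word 0xda
rsvd:5 @ bit 3 → (0xda>>3)&0x1f = 0x1b  ←
lvl:3 @ bit 0 → (0xda>>0)&0x7 = 0x2
rsvd signed 5b, MSB=1: 27 - 32 = -5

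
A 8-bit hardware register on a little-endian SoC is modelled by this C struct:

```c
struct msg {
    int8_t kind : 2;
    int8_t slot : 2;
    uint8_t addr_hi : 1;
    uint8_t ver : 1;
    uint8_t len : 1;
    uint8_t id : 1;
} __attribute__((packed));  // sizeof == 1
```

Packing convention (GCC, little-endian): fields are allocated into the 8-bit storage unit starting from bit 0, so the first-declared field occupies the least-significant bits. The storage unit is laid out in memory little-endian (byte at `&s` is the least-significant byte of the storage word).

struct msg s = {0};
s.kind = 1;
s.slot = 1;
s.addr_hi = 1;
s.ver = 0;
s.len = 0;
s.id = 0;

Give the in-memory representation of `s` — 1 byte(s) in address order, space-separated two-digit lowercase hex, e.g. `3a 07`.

15

kind:2 = 1 → 0x1 << 0 → word 0x01
slot:2 = 1 → 0x1 << 2 → word 0x05
addr_hi:1 = 1 → 0x1 << 4 → word 0x15
ver:1 = 0 → 0x0 << 5 → word 0x15
len:1 = 0 → 0x0 << 6 → word 0x15
id:1 = 0 → 0x0 << 7 → word 0x15
word = 0x15 → little-endian bytes:
  [0]=0x15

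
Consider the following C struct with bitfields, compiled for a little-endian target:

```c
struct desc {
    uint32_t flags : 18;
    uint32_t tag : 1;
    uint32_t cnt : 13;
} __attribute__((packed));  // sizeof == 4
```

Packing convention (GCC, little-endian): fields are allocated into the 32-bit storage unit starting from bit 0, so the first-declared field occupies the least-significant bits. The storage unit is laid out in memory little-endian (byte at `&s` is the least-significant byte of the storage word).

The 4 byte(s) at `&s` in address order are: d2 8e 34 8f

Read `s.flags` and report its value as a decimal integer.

[0]=0xd2 [1]=0x8e [2]=0x34 [3]=0x8f (little-endian) → word 0x8f348ed2
flags [0+:18] = (word>>0) & 0x3ffff = 36562  ←
tag [18+:1] = (word>>18) & 0x1 = 1
cnt [19+:13] = (word>>19) & 0x1fff = 4582

36562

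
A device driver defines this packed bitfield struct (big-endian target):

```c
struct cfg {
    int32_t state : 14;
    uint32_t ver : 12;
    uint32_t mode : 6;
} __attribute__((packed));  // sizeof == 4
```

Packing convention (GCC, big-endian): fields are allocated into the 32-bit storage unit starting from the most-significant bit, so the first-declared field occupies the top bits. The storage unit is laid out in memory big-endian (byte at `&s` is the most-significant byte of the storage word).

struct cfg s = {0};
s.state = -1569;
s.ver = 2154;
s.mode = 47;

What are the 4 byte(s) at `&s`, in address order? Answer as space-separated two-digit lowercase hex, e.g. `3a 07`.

e7 7e 1a af

state:14 = -1569 → 0x39df << 18 → word 0xe77c0000
ver:12 = 2154 → 0x86a << 6 → word 0xe77e1a80
mode:6 = 47 → 0x2f << 0 → word 0xe77e1aaf
word = 0xe77e1aaf → big-endian bytes:
  [0]=0xe7  [1]=0x7e  [2]=0x1a  [3]=0xaf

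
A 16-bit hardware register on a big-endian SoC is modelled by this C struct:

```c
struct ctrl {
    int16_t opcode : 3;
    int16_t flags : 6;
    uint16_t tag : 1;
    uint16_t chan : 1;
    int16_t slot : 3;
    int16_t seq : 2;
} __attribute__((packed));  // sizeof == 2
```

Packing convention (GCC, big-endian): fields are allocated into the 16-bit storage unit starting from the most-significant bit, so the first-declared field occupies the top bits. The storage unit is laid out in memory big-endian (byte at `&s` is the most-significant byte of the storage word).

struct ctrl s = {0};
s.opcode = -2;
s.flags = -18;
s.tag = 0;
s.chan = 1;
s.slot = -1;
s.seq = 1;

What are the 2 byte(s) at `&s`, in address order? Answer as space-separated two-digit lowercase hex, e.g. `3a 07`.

opcode (3b) val=-2 bits=0x6 at bit 13: 0xc000
flags (6b) val=-18 bits=0x2e at bit 7: 0xd700
tag (1b) val=0 bits=0x0 at bit 6: 0xd700
chan (1b) val=1 bits=0x1 at bit 5: 0xd720
slot (3b) val=-1 bits=0x7 at bit 2: 0xd73c
seq (2b) val=1 bits=0x1 at bit 0: 0xd73d
word = 0xd73d → big-endian bytes:
  [0]=0xd7  [1]=0x3d

d7 3d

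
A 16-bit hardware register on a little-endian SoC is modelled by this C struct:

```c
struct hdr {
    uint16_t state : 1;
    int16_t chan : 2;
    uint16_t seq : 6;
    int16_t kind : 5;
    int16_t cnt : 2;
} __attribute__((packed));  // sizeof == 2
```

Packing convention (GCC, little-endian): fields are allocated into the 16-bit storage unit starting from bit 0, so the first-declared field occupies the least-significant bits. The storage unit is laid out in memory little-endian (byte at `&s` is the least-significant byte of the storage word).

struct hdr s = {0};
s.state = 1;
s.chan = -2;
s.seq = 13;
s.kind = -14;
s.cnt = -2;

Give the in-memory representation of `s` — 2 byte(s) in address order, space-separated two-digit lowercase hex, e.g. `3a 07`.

[0+:1] state=1 & 0x1 = 0x1; word=0x0001
[1+:2] chan=-2 & 0x3 = 0x2; word=0x0005
[3+:6] seq=13 & 0x3f = 0xd; word=0x006d
[9+:5] kind=-14 & 0x1f = 0x12; word=0x246d
[14+:2] cnt=-2 & 0x3 = 0x2; word=0xa46d
word = 0xa46d → little-endian bytes:
  [0]=0x6d  [1]=0xa4

6d a4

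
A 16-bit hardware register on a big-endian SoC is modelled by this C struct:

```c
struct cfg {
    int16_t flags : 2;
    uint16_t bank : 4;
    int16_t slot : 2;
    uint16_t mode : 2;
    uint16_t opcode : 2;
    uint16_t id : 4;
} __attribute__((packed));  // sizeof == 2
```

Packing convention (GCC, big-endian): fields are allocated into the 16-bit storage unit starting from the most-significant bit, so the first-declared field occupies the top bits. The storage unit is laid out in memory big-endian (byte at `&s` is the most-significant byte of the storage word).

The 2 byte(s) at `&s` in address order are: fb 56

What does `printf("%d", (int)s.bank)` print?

14

[0]=0xfb [1]=0x56 (big-endian) → word 0xfb56
flags [14+:2] = (word>>14) & 0x3 = 3
bank [10+:4] = (word>>10) & 0xf = 14  ←
slot [8+:2] = (word>>8) & 0x3 = 3
mode [6+:2] = (word>>6) & 0x3 = 1
opcode [4+:2] = (word>>4) & 0x3 = 1
id [0+:4] = (word>>0) & 0xf = 6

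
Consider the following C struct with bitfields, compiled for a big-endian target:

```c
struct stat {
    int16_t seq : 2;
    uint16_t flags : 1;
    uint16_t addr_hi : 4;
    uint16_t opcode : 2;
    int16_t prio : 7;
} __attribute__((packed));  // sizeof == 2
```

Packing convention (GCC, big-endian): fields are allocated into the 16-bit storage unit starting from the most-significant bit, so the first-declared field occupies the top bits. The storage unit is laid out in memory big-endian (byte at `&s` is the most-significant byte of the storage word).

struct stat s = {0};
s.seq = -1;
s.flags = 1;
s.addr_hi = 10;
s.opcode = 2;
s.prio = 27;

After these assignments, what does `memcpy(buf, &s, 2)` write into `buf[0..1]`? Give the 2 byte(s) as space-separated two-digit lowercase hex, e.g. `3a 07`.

seq (2b) val=-1 bits=0x3 at bit 14: 0xc000
flags (1b) val=1 bits=0x1 at bit 13: 0xe000
addr_hi (4b) val=10 bits=0xa at bit 9: 0xf400
opcode (2b) val=2 bits=0x2 at bit 7: 0xf500
prio (7b) val=27 bits=0x1b at bit 0: 0xf51b
word = 0xf51b → big-endian bytes:
  [0]=0xf5  [1]=0x1b

f5 1b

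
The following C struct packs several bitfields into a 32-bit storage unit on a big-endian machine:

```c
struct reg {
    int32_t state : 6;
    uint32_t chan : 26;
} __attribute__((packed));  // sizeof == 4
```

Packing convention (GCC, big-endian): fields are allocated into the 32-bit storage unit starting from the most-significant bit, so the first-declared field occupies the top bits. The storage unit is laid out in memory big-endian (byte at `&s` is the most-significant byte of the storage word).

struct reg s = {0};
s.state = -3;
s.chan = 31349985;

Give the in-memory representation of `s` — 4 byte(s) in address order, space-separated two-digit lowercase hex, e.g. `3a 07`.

state (6b) val=-3 bits=0x3d at bit 26: 0xf4000000
chan (26b) val=31349985 bits=0x1de5ce1 at bit 0: 0xf5de5ce1
word = 0xf5de5ce1 → big-endian bytes:
  [0]=0xf5  [1]=0xde  [2]=0x5c  [3]=0xe1

f5 de 5c e1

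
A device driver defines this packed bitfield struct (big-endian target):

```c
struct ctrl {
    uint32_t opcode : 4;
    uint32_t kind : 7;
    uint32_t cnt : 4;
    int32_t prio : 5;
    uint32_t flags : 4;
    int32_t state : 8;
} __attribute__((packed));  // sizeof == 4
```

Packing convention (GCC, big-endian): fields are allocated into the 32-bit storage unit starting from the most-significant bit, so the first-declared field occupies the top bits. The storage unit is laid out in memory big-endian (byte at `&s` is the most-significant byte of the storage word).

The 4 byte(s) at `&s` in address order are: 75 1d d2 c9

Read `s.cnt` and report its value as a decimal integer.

14

[0]=0x75 [1]=0x1d [2]=0xd2 [3]=0xc9 (big-endian) → word 0x751dd2c9
opcode [28+:4] = (word>>28) & 0xf = 7
kind [21+:7] = (word>>21) & 0x7f = 40
cnt [17+:4] = (word>>17) & 0xf = 14  ←
prio [12+:5] = (word>>12) & 0x1f = 29
flags [8+:4] = (word>>8) & 0xf = 2
state [0+:8] = (word>>0) & 0xff = 201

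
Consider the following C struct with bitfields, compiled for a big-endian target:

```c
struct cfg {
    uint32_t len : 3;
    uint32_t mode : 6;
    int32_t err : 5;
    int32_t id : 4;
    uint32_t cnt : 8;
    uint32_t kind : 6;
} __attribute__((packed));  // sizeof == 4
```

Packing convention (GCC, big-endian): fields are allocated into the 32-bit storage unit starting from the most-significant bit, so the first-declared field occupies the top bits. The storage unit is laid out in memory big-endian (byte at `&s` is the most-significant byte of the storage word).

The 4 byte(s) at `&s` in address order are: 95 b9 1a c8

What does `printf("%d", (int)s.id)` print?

[0]=0x95 [1]=0xb9 [2]=0x1a [3]=0xc8 (big-endian) → word 0x95b91ac8
len [29+:3] = (word>>29) & 0x7 = 4
mode [23+:6] = (word>>23) & 0x3f = 43
err [18+:5] = (word>>18) & 0x1f = 14
id [14+:4] = (word>>14) & 0xf = 4  ←
cnt [6+:8] = (word>>6) & 0xff = 107
kind [0+:6] = (word>>0) & 0x3f = 8
id signed 4b, MSB=0: value = 4

4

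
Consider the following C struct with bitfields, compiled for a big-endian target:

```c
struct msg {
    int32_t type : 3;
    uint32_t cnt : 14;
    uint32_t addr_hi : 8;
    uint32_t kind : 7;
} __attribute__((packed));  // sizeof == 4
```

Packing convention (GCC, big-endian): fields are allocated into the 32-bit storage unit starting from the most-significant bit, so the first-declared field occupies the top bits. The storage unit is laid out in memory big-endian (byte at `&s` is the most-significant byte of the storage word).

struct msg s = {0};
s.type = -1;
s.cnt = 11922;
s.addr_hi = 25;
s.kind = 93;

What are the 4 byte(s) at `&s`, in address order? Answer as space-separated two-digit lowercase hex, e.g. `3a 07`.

[29+:3] type=-1 & 0x7 = 0x7; word=0xe0000000
[15+:14] cnt=11922 & 0x3fff = 0x2e92; word=0xf7490000
[7+:8] addr_hi=25 & 0xff = 0x19; word=0xf7490c80
[0+:7] kind=93 & 0x7f = 0x5d; word=0xf7490cdd
word = 0xf7490cdd → big-endian bytes:
  [0]=0xf7  [1]=0x49  [2]=0x0c  [3]=0xdd

f7 49 0c dd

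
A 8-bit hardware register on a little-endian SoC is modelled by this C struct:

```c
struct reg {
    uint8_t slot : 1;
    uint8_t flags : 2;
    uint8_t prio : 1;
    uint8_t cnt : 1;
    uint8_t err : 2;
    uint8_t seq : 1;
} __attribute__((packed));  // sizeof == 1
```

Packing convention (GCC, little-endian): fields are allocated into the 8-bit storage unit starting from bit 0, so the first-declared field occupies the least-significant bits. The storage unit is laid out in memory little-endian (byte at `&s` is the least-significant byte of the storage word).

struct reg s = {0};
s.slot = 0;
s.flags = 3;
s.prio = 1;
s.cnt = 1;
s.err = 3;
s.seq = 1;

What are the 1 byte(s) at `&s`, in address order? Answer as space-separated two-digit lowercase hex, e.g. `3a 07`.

slot (1b) val=0 bits=0x0 at bit 0: 0x00
flags (2b) val=3 bits=0x3 at bit 1: 0x06
prio (1b) val=1 bits=0x1 at bit 3: 0x0e
cnt (1b) val=1 bits=0x1 at bit 4: 0x1e
err (2b) val=3 bits=0x3 at bit 5: 0x7e
seq (1b) val=1 bits=0x1 at bit 7: 0xfe
word = 0xfe → little-endian bytes:
  [0]=0xfe

fe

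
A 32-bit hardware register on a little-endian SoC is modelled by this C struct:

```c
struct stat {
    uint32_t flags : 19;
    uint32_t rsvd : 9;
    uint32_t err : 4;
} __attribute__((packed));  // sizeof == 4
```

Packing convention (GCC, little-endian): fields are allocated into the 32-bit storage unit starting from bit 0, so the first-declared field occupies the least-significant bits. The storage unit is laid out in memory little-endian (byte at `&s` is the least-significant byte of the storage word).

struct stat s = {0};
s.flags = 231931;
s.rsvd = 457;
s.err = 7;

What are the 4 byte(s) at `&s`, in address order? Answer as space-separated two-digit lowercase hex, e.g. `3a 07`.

[0+:19] flags=231931 & 0x7ffff = 0x389fb; word=0x000389fb
[19+:9] rsvd=457 & 0x1ff = 0x1c9; word=0x0e4b89fb
[28+:4] err=7 & 0xf = 0x7; word=0x7e4b89fb
word = 0x7e4b89fb → little-endian bytes:
  [0]=0xfb  [1]=0x89  [2]=0x4b  [3]=0x7e

fb 89 4b 7e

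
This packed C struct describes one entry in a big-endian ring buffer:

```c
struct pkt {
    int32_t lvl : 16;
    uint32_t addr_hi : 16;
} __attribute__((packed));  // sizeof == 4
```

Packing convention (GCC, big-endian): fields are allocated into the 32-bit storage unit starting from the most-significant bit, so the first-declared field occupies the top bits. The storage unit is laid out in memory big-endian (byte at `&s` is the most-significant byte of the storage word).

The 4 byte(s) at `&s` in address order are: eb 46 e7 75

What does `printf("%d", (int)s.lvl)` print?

[0]=0xeb [1]=0x46 [2]=0xe7 [3]=0x75 (big-endian) → word 0xeb46e775
lvl:16 @ bit 16 → (0xeb46e775>>16)&0xffff = 0xeb46  ←
addr_hi:16 @ bit 0 → (0xeb46e775>>0)&0xffff = 0xe775
lvl signed 16b, MSB=1: 60230 - 65536 = -5306

-5306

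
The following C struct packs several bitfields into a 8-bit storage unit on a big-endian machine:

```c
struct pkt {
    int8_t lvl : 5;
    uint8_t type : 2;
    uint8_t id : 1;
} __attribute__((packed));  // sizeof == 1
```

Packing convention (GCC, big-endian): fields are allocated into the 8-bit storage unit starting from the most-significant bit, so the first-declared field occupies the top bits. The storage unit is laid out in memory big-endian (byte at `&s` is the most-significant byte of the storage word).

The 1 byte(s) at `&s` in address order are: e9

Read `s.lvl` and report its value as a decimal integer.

[0]=0xe9 (big-endian) → word 0xe9
lvl:5 @ bit 3 → (0xe9>>3)&0x1f = 0x1d  ←
type:2 @ bit 1 → (0xe9>>1)&0x3 = 0x0
id:1 @ bit 0 → (0xe9>>0)&0x1 = 0x1
lvl signed 5b, MSB=1: 29 - 32 = -3

-3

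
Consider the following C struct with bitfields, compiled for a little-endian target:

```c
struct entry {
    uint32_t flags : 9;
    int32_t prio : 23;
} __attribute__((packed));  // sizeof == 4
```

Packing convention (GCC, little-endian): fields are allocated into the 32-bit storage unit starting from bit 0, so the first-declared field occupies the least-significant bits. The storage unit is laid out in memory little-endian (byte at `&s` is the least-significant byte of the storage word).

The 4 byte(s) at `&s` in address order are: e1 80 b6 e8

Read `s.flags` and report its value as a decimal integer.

225

[0]=0xe1 [1]=0x80 [2]=0xb6 [3]=0xe8 (little-endian) → word 0xe8b680e1
flags:9 @ bit 0 → (0xe8b680e1>>0)&0x1ff = 0xe1  ←
prio:23 @ bit 9 → (0xe8b680e1>>9)&0x7fffff = 0x745b40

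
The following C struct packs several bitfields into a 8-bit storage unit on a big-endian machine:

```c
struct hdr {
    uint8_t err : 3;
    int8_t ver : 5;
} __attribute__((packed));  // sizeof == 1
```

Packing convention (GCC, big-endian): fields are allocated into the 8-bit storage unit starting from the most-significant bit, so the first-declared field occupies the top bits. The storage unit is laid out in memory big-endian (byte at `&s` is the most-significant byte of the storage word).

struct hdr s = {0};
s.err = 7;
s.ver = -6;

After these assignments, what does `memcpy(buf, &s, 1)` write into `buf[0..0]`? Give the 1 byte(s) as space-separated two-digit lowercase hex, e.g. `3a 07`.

fa

[5+:3] err=7 & 0x7 = 0x7; word=0xe0
[0+:5] ver=-6 & 0x1f = 0x1a; word=0xfa
word = 0xfa → big-endian bytes:
  [0]=0xfa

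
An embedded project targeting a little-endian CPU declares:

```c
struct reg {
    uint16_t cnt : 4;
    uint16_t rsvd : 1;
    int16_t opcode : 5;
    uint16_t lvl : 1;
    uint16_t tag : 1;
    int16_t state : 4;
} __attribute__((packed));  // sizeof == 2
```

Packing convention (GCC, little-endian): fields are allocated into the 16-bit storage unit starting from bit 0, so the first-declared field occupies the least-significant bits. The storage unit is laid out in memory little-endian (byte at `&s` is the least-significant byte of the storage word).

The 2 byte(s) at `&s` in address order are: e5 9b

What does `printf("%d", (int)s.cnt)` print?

[0]=0xe5 [1]=0x9b (little-endian) → word 0x9be5
cnt [0+:4] = (word>>0) & 0xf = 5  ←
rsvd [4+:1] = (word>>4) & 0x1 = 0
opcode [5+:5] = (word>>5) & 0x1f = 31
lvl [10+:1] = (word>>10) & 0x1 = 0
tag [11+:1] = (word>>11) & 0x1 = 1
state [12+:4] = (word>>12) & 0xf = 9

5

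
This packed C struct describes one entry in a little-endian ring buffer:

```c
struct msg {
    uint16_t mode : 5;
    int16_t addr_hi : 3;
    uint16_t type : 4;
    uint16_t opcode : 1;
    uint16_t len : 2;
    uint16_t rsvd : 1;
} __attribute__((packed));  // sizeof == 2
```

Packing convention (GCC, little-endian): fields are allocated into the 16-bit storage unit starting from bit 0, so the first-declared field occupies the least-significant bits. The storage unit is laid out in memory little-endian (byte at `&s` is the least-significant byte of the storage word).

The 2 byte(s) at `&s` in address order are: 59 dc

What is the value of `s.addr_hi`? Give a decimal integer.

2

[0]=0x59 [1]=0xdc (little-endian) → word 0xdc59
mode [0+:5] = (word>>0) & 0x1f = 25
addr_hi [5+:3] = (word>>5) & 0x7 = 2  ←
type [8+:4] = (word>>8) & 0xf = 12
opcode [12+:1] = (word>>12) & 0x1 = 1
len [13+:2] = (word>>13) & 0x3 = 2
rsvd [15+:1] = (word>>15) & 0x1 = 1
addr_hi signed 3b, MSB=0: value = 2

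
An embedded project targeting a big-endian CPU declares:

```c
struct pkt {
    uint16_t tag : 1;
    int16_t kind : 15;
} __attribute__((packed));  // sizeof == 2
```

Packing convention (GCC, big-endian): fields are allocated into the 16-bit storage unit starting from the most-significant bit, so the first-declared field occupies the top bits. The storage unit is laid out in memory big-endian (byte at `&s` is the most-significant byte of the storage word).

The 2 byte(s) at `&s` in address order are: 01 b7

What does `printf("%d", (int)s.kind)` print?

[0]=0x01 [1]=0xb7 (big-endian) → word 0x01b7
tag:1 @ bit 15 → (0x01b7>>15)&0x1 = 0x0
kind:15 @ bit 0 → (0x01b7>>0)&0x7fff = 0x1b7  ←
kind signed 15b, MSB=0: value = 439

439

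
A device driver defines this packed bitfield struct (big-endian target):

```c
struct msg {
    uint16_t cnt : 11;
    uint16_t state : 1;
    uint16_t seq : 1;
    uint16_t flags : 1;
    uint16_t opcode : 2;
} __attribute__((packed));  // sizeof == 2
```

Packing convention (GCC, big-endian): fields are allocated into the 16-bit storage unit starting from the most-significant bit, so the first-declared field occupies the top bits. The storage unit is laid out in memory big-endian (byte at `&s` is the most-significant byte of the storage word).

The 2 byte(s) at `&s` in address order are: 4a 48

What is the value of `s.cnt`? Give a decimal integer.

[0]=0x4a [1]=0x48 (big-endian) → word 0x4a48
cnt:11 @ bit 5 → (0x4a48>>5)&0x7ff = 0x252  ←
state:1 @ bit 4 → (0x4a48>>4)&0x1 = 0x0
seq:1 @ bit 3 → (0x4a48>>3)&0x1 = 0x1
flags:1 @ bit 2 → (0x4a48>>2)&0x1 = 0x0
opcode:2 @ bit 0 → (0x4a48>>0)&0x3 = 0x0

594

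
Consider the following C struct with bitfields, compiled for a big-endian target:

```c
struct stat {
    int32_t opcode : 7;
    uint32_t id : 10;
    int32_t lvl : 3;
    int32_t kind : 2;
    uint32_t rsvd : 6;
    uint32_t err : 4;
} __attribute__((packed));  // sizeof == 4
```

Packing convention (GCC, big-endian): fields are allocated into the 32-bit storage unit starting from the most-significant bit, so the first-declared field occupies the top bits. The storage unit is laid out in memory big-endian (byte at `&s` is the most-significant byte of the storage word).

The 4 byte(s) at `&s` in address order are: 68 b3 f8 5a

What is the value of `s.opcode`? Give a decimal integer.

52

[0]=0x68 [1]=0xb3 [2]=0xf8 [3]=0x5a (big-endian) → word 0x68b3f85a
opcode:7 @ bit 25 → (0x68b3f85a>>25)&0x7f = 0x34  ←
id:10 @ bit 15 → (0x68b3f85a>>15)&0x3ff = 0x167
lvl:3 @ bit 12 → (0x68b3f85a>>12)&0x7 = 0x7
kind:2 @ bit 10 → (0x68b3f85a>>10)&0x3 = 0x2
rsvd:6 @ bit 4 → (0x68b3f85a>>4)&0x3f = 0x5
err:4 @ bit 0 → (0x68b3f85a>>0)&0xf = 0xa
opcode signed 7b, MSB=0: value = 52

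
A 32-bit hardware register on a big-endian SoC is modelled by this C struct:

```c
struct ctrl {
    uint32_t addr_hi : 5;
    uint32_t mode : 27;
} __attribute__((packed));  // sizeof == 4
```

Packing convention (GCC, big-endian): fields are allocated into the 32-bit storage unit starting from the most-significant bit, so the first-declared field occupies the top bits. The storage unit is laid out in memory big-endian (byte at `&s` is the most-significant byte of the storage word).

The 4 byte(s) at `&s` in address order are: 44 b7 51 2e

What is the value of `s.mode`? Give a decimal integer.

79122734

[0]=0x44 [1]=0xb7 [2]=0x51 [3]=0x2e (big-endian) → word 0x44b7512e
addr_hi [27+:5] = (word>>27) & 0x1f = 8
mode [0+:27] = (word>>0) & 0x7ffffff = 79122734  ←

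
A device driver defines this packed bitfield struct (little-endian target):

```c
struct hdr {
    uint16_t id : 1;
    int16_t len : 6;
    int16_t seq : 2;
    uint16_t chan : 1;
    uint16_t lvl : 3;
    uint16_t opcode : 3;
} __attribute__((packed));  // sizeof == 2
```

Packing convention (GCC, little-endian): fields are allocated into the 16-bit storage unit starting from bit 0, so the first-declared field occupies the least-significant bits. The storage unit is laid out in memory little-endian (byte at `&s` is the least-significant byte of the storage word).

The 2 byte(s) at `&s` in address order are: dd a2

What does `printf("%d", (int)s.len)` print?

-18

[0]=0xdd [1]=0xa2 (little-endian) → word 0xa2dd
id:1 @ bit 0 → (0xa2dd>>0)&0x1 = 0x1
len:6 @ bit 1 → (0xa2dd>>1)&0x3f = 0x2e  ←
seq:2 @ bit 7 → (0xa2dd>>7)&0x3 = 0x1
chan:1 @ bit 9 → (0xa2dd>>9)&0x1 = 0x1
lvl:3 @ bit 10 → (0xa2dd>>10)&0x7 = 0x0
opcode:3 @ bit 13 → (0xa2dd>>13)&0x7 = 0x5
len signed 6b, MSB=1: 46 - 64 = -18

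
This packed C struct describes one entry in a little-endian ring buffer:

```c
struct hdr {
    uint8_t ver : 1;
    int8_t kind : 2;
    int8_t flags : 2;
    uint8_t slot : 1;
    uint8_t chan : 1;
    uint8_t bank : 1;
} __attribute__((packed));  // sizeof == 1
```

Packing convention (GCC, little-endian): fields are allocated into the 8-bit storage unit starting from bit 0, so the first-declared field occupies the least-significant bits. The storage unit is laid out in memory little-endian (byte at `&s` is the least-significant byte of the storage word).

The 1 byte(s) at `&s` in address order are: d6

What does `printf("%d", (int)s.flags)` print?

[0]=0xd6 (little-endian) → word 0xd6
ver [0+:1] = (word>>0) & 0x1 = 0
kind [1+:2] = (word>>1) & 0x3 = 3
flags [3+:2] = (word>>3) & 0x3 = 2  ←
slot [5+:1] = (word>>5) & 0x1 = 0
chan [6+:1] = (word>>6) & 0x1 = 1
bank [7+:1] = (word>>7) & 0x1 = 1
flags signed 2b, MSB=1: 2 - 4 = -2

-2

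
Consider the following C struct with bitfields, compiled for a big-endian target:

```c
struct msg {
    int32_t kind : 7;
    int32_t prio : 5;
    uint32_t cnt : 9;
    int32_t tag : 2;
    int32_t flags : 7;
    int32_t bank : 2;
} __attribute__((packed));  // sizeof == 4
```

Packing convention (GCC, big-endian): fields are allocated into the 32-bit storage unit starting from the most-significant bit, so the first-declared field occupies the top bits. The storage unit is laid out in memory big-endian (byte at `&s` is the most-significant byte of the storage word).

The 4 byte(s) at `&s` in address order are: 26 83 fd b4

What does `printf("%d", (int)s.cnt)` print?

[0]=0x26 [1]=0x83 [2]=0xfd [3]=0xb4 (big-endian) → word 0x2683fdb4
kind:7 @ bit 25 → (0x2683fdb4>>25)&0x7f = 0x13
prio:5 @ bit 20 → (0x2683fdb4>>20)&0x1f = 0x8
cnt:9 @ bit 11 → (0x2683fdb4>>11)&0x1ff = 0x7f  ←
tag:2 @ bit 9 → (0x2683fdb4>>9)&0x3 = 0x2
flags:7 @ bit 2 → (0x2683fdb4>>2)&0x7f = 0x6d
bank:2 @ bit 0 → (0x2683fdb4>>0)&0x3 = 0x0

127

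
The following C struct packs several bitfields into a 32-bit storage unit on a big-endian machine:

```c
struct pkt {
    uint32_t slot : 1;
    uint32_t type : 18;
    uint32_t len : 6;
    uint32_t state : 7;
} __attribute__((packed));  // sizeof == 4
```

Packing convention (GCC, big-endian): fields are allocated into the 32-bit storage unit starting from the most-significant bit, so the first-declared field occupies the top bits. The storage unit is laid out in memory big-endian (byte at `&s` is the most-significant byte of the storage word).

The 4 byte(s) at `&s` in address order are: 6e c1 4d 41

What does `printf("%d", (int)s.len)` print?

[0]=0x6e [1]=0xc1 [2]=0x4d [3]=0x41 (big-endian) → word 0x6ec14d41
slot:1 @ bit 31 → (0x6ec14d41>>31)&0x1 = 0x0
type:18 @ bit 13 → (0x6ec14d41>>13)&0x3ffff = 0x3760a
len:6 @ bit 7 → (0x6ec14d41>>7)&0x3f = 0x1a  ←
state:7 @ bit 0 → (0x6ec14d41>>0)&0x7f = 0x41

26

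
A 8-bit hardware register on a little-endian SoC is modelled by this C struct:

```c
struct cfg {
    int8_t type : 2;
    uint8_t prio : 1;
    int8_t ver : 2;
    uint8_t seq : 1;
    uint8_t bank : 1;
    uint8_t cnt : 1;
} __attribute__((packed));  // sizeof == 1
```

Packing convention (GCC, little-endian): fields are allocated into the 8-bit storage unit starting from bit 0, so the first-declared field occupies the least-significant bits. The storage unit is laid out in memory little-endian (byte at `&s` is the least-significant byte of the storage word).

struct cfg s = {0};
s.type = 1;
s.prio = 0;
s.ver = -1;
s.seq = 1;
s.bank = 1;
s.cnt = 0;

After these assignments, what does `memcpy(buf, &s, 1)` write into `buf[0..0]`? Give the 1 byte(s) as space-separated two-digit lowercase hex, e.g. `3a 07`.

type:2 = 1 → 0x1 << 0 → word 0x01
prio:1 = 0 → 0x0 << 2 → word 0x01
ver:2 = -1 → 0x3 << 3 → word 0x19
seq:1 = 1 → 0x1 << 5 → word 0x39
bank:1 = 1 → 0x1 << 6 → word 0x79
cnt:1 = 0 → 0x0 << 7 → word 0x79
word = 0x79 → little-endian bytes:
  [0]=0x79

79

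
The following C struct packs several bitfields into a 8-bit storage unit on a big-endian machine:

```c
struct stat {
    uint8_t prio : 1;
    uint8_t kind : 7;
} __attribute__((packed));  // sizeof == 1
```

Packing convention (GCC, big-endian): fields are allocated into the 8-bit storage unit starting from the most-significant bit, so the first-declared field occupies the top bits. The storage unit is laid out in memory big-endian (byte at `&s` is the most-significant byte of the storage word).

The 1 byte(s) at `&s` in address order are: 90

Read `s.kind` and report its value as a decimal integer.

[0]=0x90 (big-endian) → word 0x90
prio:1 @ bit 7 → (0x90>>7)&0x1 = 0x1
kind:7 @ bit 0 → (0x90>>0)&0x7f = 0x10  ←

16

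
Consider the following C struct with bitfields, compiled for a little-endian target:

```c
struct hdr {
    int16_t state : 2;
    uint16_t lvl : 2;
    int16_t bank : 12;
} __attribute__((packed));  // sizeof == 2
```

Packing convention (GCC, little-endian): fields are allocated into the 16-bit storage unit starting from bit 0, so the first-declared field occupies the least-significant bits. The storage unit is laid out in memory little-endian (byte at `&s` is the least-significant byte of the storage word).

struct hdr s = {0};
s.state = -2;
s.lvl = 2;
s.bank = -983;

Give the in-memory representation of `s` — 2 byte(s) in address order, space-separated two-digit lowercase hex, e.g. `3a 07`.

9a c2

[0+:2] state=-2 & 0x3 = 0x2; word=0x0002
[2+:2] lvl=2 & 0x3 = 0x2; word=0x000a
[4+:12] bank=-983 & 0xfff = 0xc29; word=0xc29a
word = 0xc29a → little-endian bytes:
  [0]=0x9a  [1]=0xc2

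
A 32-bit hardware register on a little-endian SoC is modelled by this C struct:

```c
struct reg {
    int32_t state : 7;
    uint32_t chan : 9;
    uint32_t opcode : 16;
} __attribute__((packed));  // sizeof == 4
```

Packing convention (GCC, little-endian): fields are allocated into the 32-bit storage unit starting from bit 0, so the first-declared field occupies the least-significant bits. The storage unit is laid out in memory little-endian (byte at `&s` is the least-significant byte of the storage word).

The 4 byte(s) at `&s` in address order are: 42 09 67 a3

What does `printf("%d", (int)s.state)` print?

-62

[0]=0x42 [1]=0x09 [2]=0x67 [3]=0xa3 (little-endian) → word 0xa3670942
state [0+:7] = (word>>0) & 0x7f = 66  ←
chan [7+:9] = (word>>7) & 0x1ff = 18
opcode [16+:16] = (word>>16) & 0xffff = 41831
state signed 7b, MSB=1: 66 - 128 = -62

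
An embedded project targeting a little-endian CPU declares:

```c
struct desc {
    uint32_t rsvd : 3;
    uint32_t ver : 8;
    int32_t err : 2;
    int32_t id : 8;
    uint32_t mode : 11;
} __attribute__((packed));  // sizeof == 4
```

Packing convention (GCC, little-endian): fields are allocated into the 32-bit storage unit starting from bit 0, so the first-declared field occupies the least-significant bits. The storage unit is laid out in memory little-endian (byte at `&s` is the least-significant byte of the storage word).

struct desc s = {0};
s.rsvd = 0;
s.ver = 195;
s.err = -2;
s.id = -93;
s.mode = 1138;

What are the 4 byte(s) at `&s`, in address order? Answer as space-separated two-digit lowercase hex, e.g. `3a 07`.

18 76 54 8e

rsvd (3b) val=0 bits=0x0 at bit 0: 0x00000000
ver (8b) val=195 bits=0xc3 at bit 3: 0x00000618
err (2b) val=-2 bits=0x2 at bit 11: 0x00001618
id (8b) val=-93 bits=0xa3 at bit 13: 0x00147618
mode (11b) val=1138 bits=0x472 at bit 21: 0x8e547618
word = 0x8e547618 → little-endian bytes:
  [0]=0x18  [1]=0x76  [2]=0x54  [3]=0x8e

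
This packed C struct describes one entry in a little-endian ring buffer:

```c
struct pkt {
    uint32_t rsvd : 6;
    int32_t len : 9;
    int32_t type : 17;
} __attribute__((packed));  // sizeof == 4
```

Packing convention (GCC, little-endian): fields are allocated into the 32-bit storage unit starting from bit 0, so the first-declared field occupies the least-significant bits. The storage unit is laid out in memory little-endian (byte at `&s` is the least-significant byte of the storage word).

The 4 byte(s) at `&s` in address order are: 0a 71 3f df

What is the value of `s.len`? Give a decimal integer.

-60

[0]=0x0a [1]=0x71 [2]=0x3f [3]=0xdf (little-endian) → word 0xdf3f710a
rsvd:6 @ bit 0 → (0xdf3f710a>>0)&0x3f = 0xa
len:9 @ bit 6 → (0xdf3f710a>>6)&0x1ff = 0x1c4  ←
type:17 @ bit 15 → (0xdf3f710a>>15)&0x1ffff = 0x1be7e
len signed 9b, MSB=1: 452 - 512 = -60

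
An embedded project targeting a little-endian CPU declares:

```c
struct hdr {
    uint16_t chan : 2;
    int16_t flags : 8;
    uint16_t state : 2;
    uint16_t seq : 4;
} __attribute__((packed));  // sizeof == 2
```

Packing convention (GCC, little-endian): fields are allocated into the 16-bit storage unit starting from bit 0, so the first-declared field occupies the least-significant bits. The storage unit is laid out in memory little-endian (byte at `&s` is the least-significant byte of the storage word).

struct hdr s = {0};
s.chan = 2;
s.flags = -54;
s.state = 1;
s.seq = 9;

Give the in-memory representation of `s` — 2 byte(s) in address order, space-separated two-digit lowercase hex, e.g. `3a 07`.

2a 97

chan (2b) val=2 bits=0x2 at bit 0: 0x0002
flags (8b) val=-54 bits=0xca at bit 2: 0x032a
state (2b) val=1 bits=0x1 at bit 10: 0x072a
seq (4b) val=9 bits=0x9 at bit 12: 0x972a
word = 0x972a → little-endian bytes:
  [0]=0x2a  [1]=0x97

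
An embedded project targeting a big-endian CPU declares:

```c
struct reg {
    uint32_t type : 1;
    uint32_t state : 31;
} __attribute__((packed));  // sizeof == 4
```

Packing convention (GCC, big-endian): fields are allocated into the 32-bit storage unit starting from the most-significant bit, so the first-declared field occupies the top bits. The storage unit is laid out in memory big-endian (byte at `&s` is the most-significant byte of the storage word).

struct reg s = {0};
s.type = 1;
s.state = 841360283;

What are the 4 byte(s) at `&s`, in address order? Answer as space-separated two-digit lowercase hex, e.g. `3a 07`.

b2 26 23 9b

[31+:1] type=1 & 0x1 = 0x1; word=0x80000000
[0+:31] state=841360283 & 0x7fffffff = 0x3226239b; word=0xb226239b
word = 0xb226239b → big-endian bytes:
  [0]=0xb2  [1]=0x26  [2]=0x23  [3]=0x9b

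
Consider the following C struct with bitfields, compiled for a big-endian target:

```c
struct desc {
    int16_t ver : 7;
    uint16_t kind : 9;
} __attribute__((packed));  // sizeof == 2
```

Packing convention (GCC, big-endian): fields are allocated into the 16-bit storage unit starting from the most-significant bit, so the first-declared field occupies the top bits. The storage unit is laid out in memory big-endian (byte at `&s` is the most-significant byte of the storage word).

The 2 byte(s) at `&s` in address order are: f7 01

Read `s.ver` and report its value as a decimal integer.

-5

[0]=0xf7 [1]=0x01 (big-endian) → word 0xf701
ver:7 @ bit 9 → (0xf701>>9)&0x7f = 0x7b  ←
kind:9 @ bit 0 → (0xf701>>0)&0x1ff = 0x101
ver signed 7b, MSB=1: 123 - 128 = -5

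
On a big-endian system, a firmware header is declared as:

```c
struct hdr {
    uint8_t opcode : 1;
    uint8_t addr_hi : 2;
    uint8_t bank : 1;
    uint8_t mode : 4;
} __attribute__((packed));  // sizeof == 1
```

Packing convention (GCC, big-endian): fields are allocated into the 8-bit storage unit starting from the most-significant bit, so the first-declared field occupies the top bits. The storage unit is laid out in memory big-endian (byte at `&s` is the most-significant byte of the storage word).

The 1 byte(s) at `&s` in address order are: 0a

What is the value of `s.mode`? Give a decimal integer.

[0]=0x0a (big-endian) → word 0x0a
opcode:1 @ bit 7 → (0x0a>>7)&0x1 = 0x0
addr_hi:2 @ bit 5 → (0x0a>>5)&0x3 = 0x0
bank:1 @ bit 4 → (0x0a>>4)&0x1 = 0x0
mode:4 @ bit 0 → (0x0a>>0)&0xf = 0xa  ←

10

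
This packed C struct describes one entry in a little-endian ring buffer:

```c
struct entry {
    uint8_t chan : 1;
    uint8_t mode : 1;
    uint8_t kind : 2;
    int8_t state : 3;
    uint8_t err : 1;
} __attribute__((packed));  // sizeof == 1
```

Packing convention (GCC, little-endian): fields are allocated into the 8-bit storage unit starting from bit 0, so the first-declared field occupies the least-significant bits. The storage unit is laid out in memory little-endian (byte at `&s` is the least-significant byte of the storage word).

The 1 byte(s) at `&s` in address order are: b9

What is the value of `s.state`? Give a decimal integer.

[0]=0xb9 (little-endian) → word 0xb9
chan:1 @ bit 0 → (0xb9>>0)&0x1 = 0x1
mode:1 @ bit 1 → (0xb9>>1)&0x1 = 0x0
kind:2 @ bit 2 → (0xb9>>2)&0x3 = 0x2
state:3 @ bit 4 → (0xb9>>4)&0x7 = 0x3  ←
err:1 @ bit 7 → (0xb9>>7)&0x1 = 0x1
state signed 3b, MSB=0: value = 3

3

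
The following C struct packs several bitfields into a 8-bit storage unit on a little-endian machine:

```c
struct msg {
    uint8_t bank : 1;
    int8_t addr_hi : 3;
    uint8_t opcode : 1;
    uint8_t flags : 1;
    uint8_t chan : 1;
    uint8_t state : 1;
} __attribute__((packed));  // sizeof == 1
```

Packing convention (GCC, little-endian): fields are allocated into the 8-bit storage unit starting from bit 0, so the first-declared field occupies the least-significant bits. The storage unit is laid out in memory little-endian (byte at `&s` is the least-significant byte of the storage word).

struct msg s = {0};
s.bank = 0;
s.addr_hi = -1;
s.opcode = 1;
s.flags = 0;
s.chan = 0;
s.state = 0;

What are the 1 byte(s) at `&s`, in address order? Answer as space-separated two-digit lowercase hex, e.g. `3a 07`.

1e

bank (1b) val=0 bits=0x0 at bit 0: 0x00
addr_hi (3b) val=-1 bits=0x7 at bit 1: 0x0e
opcode (1b) val=1 bits=0x1 at bit 4: 0x1e
flags (1b) val=0 bits=0x0 at bit 5: 0x1e
chan (1b) val=0 bits=0x0 at bit 6: 0x1e
state (1b) val=0 bits=0x0 at bit 7: 0x1e
word = 0x1e → little-endian bytes:
  [0]=0x1e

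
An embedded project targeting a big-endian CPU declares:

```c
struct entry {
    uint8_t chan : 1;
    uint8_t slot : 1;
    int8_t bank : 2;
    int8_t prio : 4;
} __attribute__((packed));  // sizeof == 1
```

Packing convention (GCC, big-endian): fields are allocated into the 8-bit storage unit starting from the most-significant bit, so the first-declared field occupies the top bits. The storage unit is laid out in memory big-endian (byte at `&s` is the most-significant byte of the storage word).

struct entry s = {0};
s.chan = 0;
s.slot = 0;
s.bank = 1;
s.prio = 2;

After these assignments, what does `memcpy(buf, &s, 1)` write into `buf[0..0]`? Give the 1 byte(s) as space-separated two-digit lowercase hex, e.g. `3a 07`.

12

chan:1 = 0 → 0x0 << 7 → word 0x00
slot:1 = 0 → 0x0 << 6 → word 0x00
bank:2 = 1 → 0x1 << 4 → word 0x10
prio:4 = 2 → 0x2 << 0 → word 0x12
word = 0x12 → big-endian bytes:
  [0]=0x12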